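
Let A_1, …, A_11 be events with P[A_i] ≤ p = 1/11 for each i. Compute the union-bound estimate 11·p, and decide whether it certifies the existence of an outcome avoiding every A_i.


Union bound: P[∪_{i=1}^{11} A_i] ≤ Σ_i P[A_i] ≤ 11·p = 11·(1/11) = 1.
Numerically: 1 ≈ 1.0000.
Is 1 < 1? NO.
Since the bound 1 is ≥ 1, the union bound is uninformative here; it does NOT by itself certify existence.

11·p = 1 ≈ 1.0000; existence NOT certified by the union bound.


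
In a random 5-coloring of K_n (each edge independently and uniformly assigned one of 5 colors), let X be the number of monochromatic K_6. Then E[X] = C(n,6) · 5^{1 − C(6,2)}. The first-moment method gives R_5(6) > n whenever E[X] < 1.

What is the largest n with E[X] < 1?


We need C(n, 6) · 5^{1 − 15} < 1, i.e. C(n, 6) < 5^{15 − 1} = 6103515625.
Check values of n near the boundary:
  n = 127: C(127, 6) = 5169379425; 5169379425 < 6103515625? YES
  n = 128: C(128, 6) = 5423611200; 5423611200 < 6103515625? YES
  n = 129: C(129, 6) = 5688177600; 5688177600 < 6103515625? YES
  n = 130: C(130, 6) = 5963412000; 5963412000 < 6103515625? YES
  n = 131: C(131, 6) = 6249655776; 6249655776 < 6103515625? NO
  n = 132: C(132, 6) = 6547258432; 6547258432 < 6103515625? NO
  n = 133: C(133, 6) = 6856577728; 6856577728 < 6103515625? NO
The largest n with C(n, 6) < 6103515625 is n = 130 (where E[X] = 47707296/48828125 ≈ 0.9770454). Hence R_5(6) > 130, i.e. R_5(6) ≥ 131.

Largest n = 130; hence R_5(6) > 130.


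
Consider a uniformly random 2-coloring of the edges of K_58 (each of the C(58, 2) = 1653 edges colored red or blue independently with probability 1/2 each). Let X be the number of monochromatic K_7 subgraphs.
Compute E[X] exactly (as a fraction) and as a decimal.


Let X = Σ_S X_S over the C(58, 7) = 300674088 subsets S of size 7, where X_S = 1 if the K_7 on S is monochromatic.
For a fixed S, the K_7 on S has C(7, 2) = 21 edges. P[all 21 edges red] = (1/2)^21, and likewise for blue, so P[monochromatic] = 2·(1/2)^21 = 2^{1 − 21} = 1/1048576.
By linearity: E[X] = C(58, 7) · 2^{1 − 21} = 300674088 · 1/1048576 = 37584261/131072.
Numerically: E[X] ≈ 286.745.

E[X] = C(58,7)·2^(1−C(7,2)) = 37584261/131072 ≈ 286.745.


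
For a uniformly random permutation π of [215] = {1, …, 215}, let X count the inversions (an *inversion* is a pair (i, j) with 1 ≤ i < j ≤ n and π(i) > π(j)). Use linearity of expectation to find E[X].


Write X = Σ X_I over the C(215, 2) = 23005 pairs i < j, with X_I the indicator of one inversion.
There are 23005 indicators.
For each fixed pair i < j, the values π(i) and π(j) are two distinct elements of {1, …, 215} in uniformly random order; by symmetry P[π(i) > π(j)] = 1/2.
By linearity: E[X] = 23005 · (1/2) = C(215, 2) · (1/2) = 23005/2 = 23005/2 ≈ 11502.500000.

E[X] = 23005/2 = 11502.500000.


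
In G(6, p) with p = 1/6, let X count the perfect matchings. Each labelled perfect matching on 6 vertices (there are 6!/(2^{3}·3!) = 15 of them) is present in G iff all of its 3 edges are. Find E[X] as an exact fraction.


K_6 has 6!/(2^{3}·3!) = 15 labelled perfect matchings.
For each such perfect matching H, let X_H = 1 if all 3 edges of H are present in G. Then P[X_H = 1] = p^{3} = (1/6)^{3} = 1/216.
By linearity: E[X] = Σ_H E[X_H] = 15 · p^{3} = 15 · 1/216 = 5/72.
Numerically: E[X] ≈ 0.0694.

E[X] = 15 · (1/6)^{3} = 5/72 ≈ 0.0694.


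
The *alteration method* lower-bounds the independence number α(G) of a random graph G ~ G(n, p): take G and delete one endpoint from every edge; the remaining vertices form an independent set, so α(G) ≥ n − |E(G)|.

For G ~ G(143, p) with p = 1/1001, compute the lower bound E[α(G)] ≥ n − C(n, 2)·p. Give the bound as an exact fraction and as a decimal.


E[|E(G)|] = C(143, 2)·p = 10153 · (1/1001) = 71/7.
E[α(G)] ≥ n − E[|E(G)|] = 143 − 71/7 = 930/7.
Numerically: ≈ 132.857.
(This is only a lower bound; the true E[α(G)] may be larger.)

E[α(G)] ≥ 930/7 ≈ 132.857.


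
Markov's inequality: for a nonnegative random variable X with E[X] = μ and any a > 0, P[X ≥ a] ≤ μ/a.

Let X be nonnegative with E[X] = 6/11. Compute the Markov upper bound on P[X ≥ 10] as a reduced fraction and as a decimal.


μ = E[X] = 6/11, a = 10.
Markov: P[X ≥ 10] ≤ μ/a = (6/11)/10 = 3/55.
Numerically: ≈ 0.05455.
(Since a = 10 > μ = 0.54545, the bound 3/55 is < 1 and informative.)

P[X ≥ 10] ≤ 3/55 ≈ 0.05455.


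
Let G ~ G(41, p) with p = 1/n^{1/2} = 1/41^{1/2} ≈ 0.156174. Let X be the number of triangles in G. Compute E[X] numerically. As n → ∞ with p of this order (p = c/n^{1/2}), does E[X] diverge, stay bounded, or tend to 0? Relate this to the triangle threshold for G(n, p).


Number of potential triangles: C(41, 3) = 10660.
Each occurs with probability p³ ≈ (0.156174)³ ≈ 3.80911614e-03.
By linearity: E[X] = C(41, 3)·p³ ≈ 10660 · 3.80911614e-03 ≈ 40.605178.
Since α = 1/2 < 1, p = c/n^{1/2} ≫ 1/n is above the triangle threshold p ~ 1/n. Asymptotically E[X] ~ (c³/6)·n^{3(1−α)} = (1³/6)·n^{1.5} → ∞; triangles are abundant w.h.p.

E[X] ≈ 40.605178; in regime p = Θ(1/n^{1/2}) E[X] diverges (above the triangle threshold p ~ 1/n).


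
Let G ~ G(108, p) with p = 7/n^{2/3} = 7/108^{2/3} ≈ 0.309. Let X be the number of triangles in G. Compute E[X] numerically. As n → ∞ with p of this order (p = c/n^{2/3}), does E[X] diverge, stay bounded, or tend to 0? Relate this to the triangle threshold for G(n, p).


Number of potential triangles: C(108, 3) = 204156.
Each occurs with probability p³ ≈ (0.309)³ ≈ 2.94067e-02.
By linearity: E[X] = C(108, 3)·p³ ≈ 204156 · 2.94067e-02 ≈ 6003.559.
Since α = 2/3 < 1, p = c/n^{2/3} ≫ 1/n is above the triangle threshold p ~ 1/n. Asymptotically E[X] ~ (c³/6)·n^{3(1−α)} = (7³/6)·n^{1} → ∞; triangles are abundant w.h.p.

E[X] ≈ 6003.559; in regime p = Θ(1/n^{2/3}) E[X] diverges (above the triangle threshold p ~ 1/n).


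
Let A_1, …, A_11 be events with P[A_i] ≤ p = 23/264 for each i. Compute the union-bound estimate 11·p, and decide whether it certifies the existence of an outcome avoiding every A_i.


Union bound: P[∪_{i=1}^{11} A_i] ≤ Σ_i P[A_i] ≤ 11·p = 11·(23/264) = 23/24.
Numerically: 23/24 ≈ 0.9583.
Is 23/24 < 1? YES.
Since P[∪ A_i] ≤ 23/24 < 1, the complement has P[∩ A_i^c] ≥ 1 − 23/24 = 1/24 > 0, so some outcome avoids every A_i.

11·p = 23/24 ≈ 0.9583; existence CERTIFIED by the union bound.


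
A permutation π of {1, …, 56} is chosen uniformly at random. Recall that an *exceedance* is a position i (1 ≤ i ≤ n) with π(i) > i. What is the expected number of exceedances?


Write X = Σ_{i=1}^{56} X_i, where X_i = 1_{π(i) > i}.
For each fixed i, π(i) is uniform over {1, …, 56} (marginal of a uniform permutation), so P[π(i) > i] = (n − i)/n. Summing: Σ_{i=1}^{56} (n − i)/n = (0 + 1 + … + 55)/56 = 56(56 − 1)/(2·56) = (56 − 1)/2.
Hence E[X] = Σ_{i=1}^{56} (56 − i)/56 = 55/2 ≈ 27.500.

E[X] = 55/2 = 27.500.


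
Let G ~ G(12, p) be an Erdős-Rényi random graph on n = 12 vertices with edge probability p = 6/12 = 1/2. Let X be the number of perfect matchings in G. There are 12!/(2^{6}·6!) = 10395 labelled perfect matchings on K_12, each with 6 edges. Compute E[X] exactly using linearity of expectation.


K_12 has 12!/(2^{6}·6!) = 10395 labelled perfect matchings.
For each such perfect matching H, let X_H = 1 if all 6 edges of H are present in G. Then P[X_H = 1] = p^{6} = (1/2)^{6} = 1/64.
By linearity of expectation: E[X] = Σ_H E[X_H] = 10395 · p^{6} = 10395 · 1/64 = 10395/64.
Numerically: E[X] ≈ 162.4.

E[X] = 10395 · (1/2)^{6} = 10395/64 ≈ 162.4.


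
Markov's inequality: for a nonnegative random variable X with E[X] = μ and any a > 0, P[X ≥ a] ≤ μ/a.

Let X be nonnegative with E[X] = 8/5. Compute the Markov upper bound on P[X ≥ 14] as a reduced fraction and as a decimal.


μ = E[X] = 8/5, a = 14.
Markov: P[X ≥ 14] ≤ μ/a = (8/5)/14 = 4/35.
Numerically: ≈ 0.1143.
(Since a = 14 > μ = 1.6000, the bound 4/35 is < 1 and informative.)

P[X ≥ 14] ≤ 4/35 ≈ 0.1143.


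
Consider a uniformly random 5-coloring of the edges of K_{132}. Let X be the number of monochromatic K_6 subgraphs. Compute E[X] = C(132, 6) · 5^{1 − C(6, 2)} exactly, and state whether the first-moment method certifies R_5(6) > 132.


E[X] = C(132, 6) · 5^{1 − 15} = 6547258432 · 5^{−14} = 6547258432/6103515625.
As a reduced fraction: E[X] = 6547258432/6103515625 ≈ 1.0727028.
Is E[X] < 1? NO.
Since E[X] ≥ 1, the first-moment bound is inconclusive at n = 132; it does NOT by itself certify R_5(6) > 132.

E[X] = 6547258432/6103515625 ≈ 1.0727028; E[X] ≥ 1; first-moment method inconclusive here.


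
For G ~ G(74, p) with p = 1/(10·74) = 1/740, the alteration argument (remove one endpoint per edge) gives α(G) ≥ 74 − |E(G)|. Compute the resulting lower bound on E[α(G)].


E[|E(G)|] = C(74, 2)·p = 2701 · (1/740) = 73/20.
E[α(G)] ≥ n − E[|E(G)|] = 74 − 73/20 = 1407/20.
Numerically: ≈ 70.35000.
(This is only a lower bound; the true E[α(G)] may be larger.)

E[α(G)] ≥ 1407/20 ≈ 70.35000.


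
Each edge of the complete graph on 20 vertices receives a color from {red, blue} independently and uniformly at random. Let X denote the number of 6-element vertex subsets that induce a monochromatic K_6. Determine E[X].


Let X = Σ_S X_S over the C(20, 6) = 38760 subsets S of size 6, where X_S = 1 if the K_6 on S is monochromatic.
For a fixed S, the K_6 on S has C(6, 2) = 15 edges. P[all 15 edges red] = (1/2)^15, and likewise for blue, so P[monochromatic] = 2·(1/2)^15 = 2^{1 − 15} = 1/16384.
By linearity: E[X] = C(20, 6) · 2^{1 − 15} = 38760 · 1/16384 = 4845/2048.
Numerically: E[X] ≈ 2.36572.

E[X] = C(20,6)·2^(1−C(6,2)) = 4845/2048 ≈ 2.36572.


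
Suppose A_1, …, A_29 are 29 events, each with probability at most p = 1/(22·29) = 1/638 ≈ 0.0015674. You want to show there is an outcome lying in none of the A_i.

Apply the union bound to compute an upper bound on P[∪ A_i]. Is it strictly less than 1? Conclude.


Union bound: P[∪_{i=1}^{29} A_i] ≤ Σ_i P[A_i] ≤ 29·p = 29·(1/638) = 1/22.
Numerically: 1/22 ≈ 0.0454545.
Is 1/22 < 1? YES.
Since P[∪ A_i] ≤ 1/22 < 1, the complement has P[∩ A_i^c] ≥ 1 − 1/22 = 21/22 > 0, so some outcome avoids every A_i.

29·p = 1/22 ≈ 0.0454545; existence CERTIFIED by the union bound.


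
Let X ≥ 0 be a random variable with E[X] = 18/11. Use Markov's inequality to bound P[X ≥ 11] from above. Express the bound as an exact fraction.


μ = E[X] = 18/11, a = 11.
Markov: P[X ≥ 11] ≤ μ/a = (18/11)/11 = 18/121.
Numerically: ≈ 0.149.
(Since a = 11 > μ = 1.636, the bound 18/121 is < 1 and informative.)

P[X ≥ 11] ≤ 18/121 ≈ 0.149.


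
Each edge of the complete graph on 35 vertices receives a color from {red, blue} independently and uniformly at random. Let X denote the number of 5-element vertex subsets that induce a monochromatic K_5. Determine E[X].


Let X = Σ_S X_S over the C(35, 5) = 324632 subsets S of size 5, where X_S = 1 if the K_5 on S is monochromatic.
For a fixed S, the K_5 on S has C(5, 2) = 10 edges. P[all 10 edges red] = (1/2)^10, and likewise for blue, so P[monochromatic] = 2·(1/2)^10 = 2^{1 − 10} = 1/512.
By linearity of expectation: E[X] = C(35, 5) · 2^{1 − 10} = 324632 · 1/512 = 40579/64.
Numerically: E[X] ≈ 634.0469.

E[X] = C(35,5)·2^(1−C(5,2)) = 40579/64 ≈ 634.0469.


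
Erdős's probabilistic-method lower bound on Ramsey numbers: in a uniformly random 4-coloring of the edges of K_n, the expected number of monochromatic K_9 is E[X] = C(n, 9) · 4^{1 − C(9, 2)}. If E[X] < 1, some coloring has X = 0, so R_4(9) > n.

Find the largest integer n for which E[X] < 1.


We need C(n, 9) · 4^{1 − 36} < 1, i.e. C(n, 9) < 4^{36 − 1} = 1180591620717411303424.
Check values of n near the boundary:
  n = 908: C(908, 9) = 1111058428637338083100; 1111058428637338083100 < 1180591620717411303424? YES
  n = 909: C(909, 9) = 1122169012923711463931; 1122169012923711463931 < 1180591620717411303424? YES
  n = 910: C(910, 9) = 1133378248346922788210; 1133378248346922788210 < 1180591620717411303424? YES
  n = 911: C(911, 9) = 1144686900492291197405; 1144686900492291197405 < 1180591620717411303424? YES
  n = 912: C(912, 9) = 1156095740032081475120; 1156095740032081475120 < 1180591620717411303424? YES
  n = 913: C(913, 9) = 1167605542753639808390; 1167605542753639808390 < 1180591620717411303424? YES
  n = 914: C(914, 9) = 1179217089587653905932; 1179217089587653905932 < 1180591620717411303424? YES
  n = 915: C(915, 9) = 1190931166636537885130; 1190931166636537885130 < 1180591620717411303424? NO
The largest n with C(n, 9) < 1180591620717411303424 is n = 914 (where E[X] = 294804272396913476483/295147905179352825856 ≈ 0.999). Hence R_4(9) > 914, i.e. R_4(9) ≥ 915.

Largest n = 914; hence R_4(9) > 914.


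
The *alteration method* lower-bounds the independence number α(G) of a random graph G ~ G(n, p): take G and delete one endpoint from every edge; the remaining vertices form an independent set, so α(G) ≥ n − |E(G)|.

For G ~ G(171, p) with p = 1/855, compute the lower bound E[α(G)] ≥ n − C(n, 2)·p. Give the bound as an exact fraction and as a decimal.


E[|E(G)|] = C(171, 2)·p = 14535 · (1/855) = 17.
E[α(G)] ≥ n − E[|E(G)|] = 171 − 17 = 154.
Numerically: ≈ 154.000.
(This is only a lower bound; the true E[α(G)] may be larger.)

E[α(G)] ≥ 154 ≈ 154.000.


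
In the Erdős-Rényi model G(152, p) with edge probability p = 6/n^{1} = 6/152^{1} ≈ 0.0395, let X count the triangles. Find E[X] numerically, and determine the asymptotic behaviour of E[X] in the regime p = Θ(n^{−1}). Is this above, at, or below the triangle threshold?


Number of potential triangles: C(152, 3) = 573800.
Each occurs with probability p³ ≈ (0.0395)³ ≈ 6.15068e-05.
By linearity: E[X] = C(152, 3)·p³ ≈ 573800 · 6.15068e-05 ≈ 35.293.
Here α = 1, so p = 6/n is exactly at the triangle threshold p ~ 1/n. Asymptotically E[X] → c³/6 = 6³/6 = 36 ≈ 36.000, a bounded constant. In this regime the triangle count is asymptotically Poisson(c³/6).

E[X] ≈ 35.293; in regime p = Θ(1/n^{1}) E[X] stays bounded (at the triangle threshold p ~ 1/n).


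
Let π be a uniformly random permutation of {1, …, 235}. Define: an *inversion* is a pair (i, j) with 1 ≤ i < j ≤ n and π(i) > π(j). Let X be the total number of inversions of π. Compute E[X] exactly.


Write X = Σ X_I over the C(235, 2) = 27495 pairs i < j, with X_I the indicator of one inversion.
There are 27495 indicators.
For each fixed pair i < j, the values π(i) and π(j) are two distinct elements of {1, …, 235} in uniformly random order; by symmetry P[π(i) > π(j)] = 1/2.
By linearity: E[X] = 27495 · (1/2) = C(235, 2) · (1/2) = 27495/2 = 27495/2 ≈ 13747.5000.

E[X] = 27495/2 = 13747.5000.


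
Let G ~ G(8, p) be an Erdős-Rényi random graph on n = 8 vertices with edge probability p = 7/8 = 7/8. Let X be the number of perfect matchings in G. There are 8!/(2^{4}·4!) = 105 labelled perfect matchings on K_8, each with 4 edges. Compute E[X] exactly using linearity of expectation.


K_8 has 8!/(2^{4}·4!) = 105 labelled perfect matchings.
For each such perfect matching H, let X_H = 1 if all 4 edges of H are present in G. Then P[X_H = 1] = p^{4} = (7/8)^{4} = 2401/4096.
By linearity: E[X] = Σ_H E[X_H] = 105 · p^{4} = 105 · 2401/4096 = 252105/4096.
Numerically: E[X] ≈ 61.5491.

E[X] = 105 · (7/8)^{4} = 252105/4096 ≈ 61.5491.


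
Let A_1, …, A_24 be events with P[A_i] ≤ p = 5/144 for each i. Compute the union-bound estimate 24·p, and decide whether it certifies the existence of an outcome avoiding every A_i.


Union bound: P[∪_{i=1}^{24} A_i] ≤ Σ_i P[A_i] ≤ 24·p = 24·(5/144) = 5/6.
Numerically: 5/6 ≈ 0.833333.
Is 5/6 < 1? YES.
Since P[∪ A_i] ≤ 5/6 < 1, the complement has P[∩ A_i^c] ≥ 1 − 5/6 = 1/6 > 0, so some outcome avoids every A_i.

24·p = 5/6 ≈ 0.833333; existence CERTIFIED by the union bound.


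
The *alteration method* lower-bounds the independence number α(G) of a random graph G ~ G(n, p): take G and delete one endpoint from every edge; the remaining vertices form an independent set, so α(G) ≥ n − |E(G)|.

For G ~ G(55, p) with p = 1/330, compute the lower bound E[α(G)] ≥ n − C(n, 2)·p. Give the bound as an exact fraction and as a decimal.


E[|E(G)|] = C(55, 2)·p = 1485 · (1/330) = 9/2.
E[α(G)] ≥ n − E[|E(G)|] = 55 − 9/2 = 101/2.
Numerically: ≈ 50.5000.
(This is only a lower bound; the true E[α(G)] may be larger.)

E[α(G)] ≥ 101/2 ≈ 50.5000.


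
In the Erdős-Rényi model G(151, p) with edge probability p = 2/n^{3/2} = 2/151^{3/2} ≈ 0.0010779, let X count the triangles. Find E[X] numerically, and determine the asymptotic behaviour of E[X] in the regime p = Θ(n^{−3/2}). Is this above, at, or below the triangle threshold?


Number of potential triangles: C(151, 3) = 562475.
Each occurs with probability p³ ≈ (0.0010779)³ ≈ 1.2522577e-09.
By linearity: E[X] = C(151, 3)·p³ ≈ 562475 · 1.2522577e-09 ≈ 0.00070.
Since α = 3/2 > 1, p = c/n^{3/2} = o(1/n) is below the triangle threshold p ~ 1/n. Asymptotically E[X] ~ (c³/6)·n^{3(1−α)} = (2³/6)·n^{-1.5} → 0, so by Markov's inequality G has no triangles w.h.p.

E[X] ≈ 0.00070; in regime p = Θ(1/n^{3/2}) E[X] tends to 0 (below the triangle threshold p ~ 1/n).


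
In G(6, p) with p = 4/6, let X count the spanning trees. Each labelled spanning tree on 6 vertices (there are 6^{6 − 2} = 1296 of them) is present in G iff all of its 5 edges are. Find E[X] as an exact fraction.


K_6 has 6^{6 − 2} = 1296 labelled spanning trees.
For each such spanning tree H, let X_H = 1 if all 5 edges of H are present in G. Then P[X_H = 1] = p^{5} = (2/3)^{5} = 32/243.
By linearity of expectation: E[X] = Σ_H E[X_H] = 1296 · p^{5} = 1296 · 32/243 = 512/3.
Numerically: E[X] ≈ 170.667.

E[X] = 1296 · (2/3)^{5} = 512/3 ≈ 170.667.


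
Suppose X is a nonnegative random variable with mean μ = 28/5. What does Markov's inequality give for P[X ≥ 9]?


μ = E[X] = 28/5, a = 9.
Markov: P[X ≥ 9] ≤ μ/a = (28/5)/9 = 28/45.
Numerically: ≈ 0.6222.
(Since a = 9 > μ = 5.6000, the bound 28/45 is < 1 and informative.)

P[X ≥ 9] ≤ 28/45 ≈ 0.6222.


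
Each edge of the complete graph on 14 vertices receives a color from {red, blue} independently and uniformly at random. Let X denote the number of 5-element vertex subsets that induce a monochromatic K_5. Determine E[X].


Let X = Σ_S X_S over the C(14, 5) = 2002 subsets S of size 5, where X_S = 1 if the K_5 on S is monochromatic.
For a fixed S, the K_5 on S has C(5, 2) = 10 edges. P[all 10 edges red] = (1/2)^10, and likewise for blue, so P[monochromatic] = 2·(1/2)^10 = 2^{1 − 10} = 1/512.
By linearity of expectation: E[X] = C(14, 5) · 2^{1 − 10} = 2002 · 1/512 = 1001/256.
Numerically: E[X] ≈ 3.91016.

E[X] = C(14,5)·2^(1−C(5,2)) = 1001/256 ≈ 3.91016.


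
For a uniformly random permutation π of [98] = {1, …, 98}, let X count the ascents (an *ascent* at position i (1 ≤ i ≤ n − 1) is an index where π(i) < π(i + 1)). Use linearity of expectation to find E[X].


Write X = Σ X_I over i = 1, …, 97, with X_I the indicator of one ascent.
There are 97 indicators.
For each fixed i, the pair (π(i), π(i+1)) is a uniformly random ordered pair of distinct values from {1, …, 98}; by symmetry P[π(i) < π(i+1)] = 1/2.
By linearity: E[X] = 97 · (1/2) = (98 − 1) · (1/2) = 97/2 ≈ 48.50000.

E[X] = 97/2 = 48.50000.


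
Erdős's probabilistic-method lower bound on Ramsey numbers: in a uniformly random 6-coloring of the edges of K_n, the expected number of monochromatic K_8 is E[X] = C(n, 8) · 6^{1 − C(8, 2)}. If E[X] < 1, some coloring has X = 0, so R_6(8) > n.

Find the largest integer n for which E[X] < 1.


We need C(n, 8) · 6^{1 − 28} < 1, i.e. C(n, 8) < 6^{28 − 1} = 1023490369077469249536.
Check values of n near the boundary:
  n = 1594: C(1594, 8) = 1015652773590544255167; 1015652773590544255167 < 1023490369077469249536? YES
  n = 1595: C(1595, 8) = 1020772636343363633895; 1020772636343363633895 < 1023490369077469249536? YES
  n = 1596: C(1596, 8) = 1025915067760710553965; 1025915067760710553965 < 1023490369077469249536? NO
The largest n with C(n, 8) < 1023490369077469249536 is n = 1595 (where E[X] = 113419181815929292655/113721152119718805504 ≈ 0.99734). Hence R_6(8) > 1595, i.e. R_6(8) ≥ 1596.

Largest n = 1595; hence R_6(8) > 1595.


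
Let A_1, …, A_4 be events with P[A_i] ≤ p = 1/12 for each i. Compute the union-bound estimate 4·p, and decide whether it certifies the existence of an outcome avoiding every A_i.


Union bound: P[∪_{i=1}^{4} A_i] ≤ Σ_i P[A_i] ≤ 4·p = 4·(1/12) = 1/3.
Numerically: 1/3 ≈ 0.333333.
Is 1/3 < 1? YES.
Since P[∪ A_i] ≤ 1/3 < 1, the complement has P[∩ A_i^c] ≥ 1 − 1/3 = 2/3 > 0, so some outcome avoids every A_i.

4·p = 1/3 ≈ 0.333333; existence CERTIFIED by the union bound.


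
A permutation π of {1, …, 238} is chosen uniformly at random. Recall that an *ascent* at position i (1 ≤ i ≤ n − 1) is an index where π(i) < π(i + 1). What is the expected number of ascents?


Write X = Σ X_I over i = 1, …, 237, with X_I the indicator of one ascent.
There are 237 indicators.
For each fixed i, the pair (π(i), π(i+1)) is a uniformly random ordered pair of distinct values from {1, …, 238}; by symmetry P[π(i) < π(i+1)] = 1/2.
By linearity: E[X] = 237 · (1/2) = (238 − 1) · (1/2) = 237/2 ≈ 118.5000.

E[X] = 237/2 = 118.5000.


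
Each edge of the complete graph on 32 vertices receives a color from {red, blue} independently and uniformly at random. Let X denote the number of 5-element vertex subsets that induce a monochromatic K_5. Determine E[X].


Let X = Σ_S X_S over the C(32, 5) = 201376 subsets S of size 5, where X_S = 1 if the K_5 on S is monochromatic.
For a fixed S, the K_5 on S has C(5, 2) = 10 edges. P[all 10 edges red] = (1/2)^10, and likewise for blue, so P[monochromatic] = 2·(1/2)^10 = 2^{1 − 10} = 1/512.
By linearity: E[X] = C(32, 5) · 2^{1 − 10} = 201376 · 1/512 = 6293/16.
Numerically: E[X] ≈ 393.3125.

E[X] = C(32,5)·2^(1−C(5,2)) = 6293/16 ≈ 393.3125.


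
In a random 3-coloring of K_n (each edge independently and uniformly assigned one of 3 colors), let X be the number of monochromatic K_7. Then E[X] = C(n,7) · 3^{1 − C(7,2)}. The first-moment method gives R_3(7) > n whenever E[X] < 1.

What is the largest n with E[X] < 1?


We need C(n, 7) · 3^{1 − 21} < 1, i.e. C(n, 7) < 3^{21 − 1} = 3486784401.
Check values of n near the boundary:
  n = 78: C(78, 7) = 2641902120; 2641902120 < 3486784401? YES
  n = 79: C(79, 7) = 2898753715; 2898753715 < 3486784401? YES
  n = 80: C(80, 7) = 3176716400; 3176716400 < 3486784401? YES
  n = 81: C(81, 7) = 3477216600; 3477216600 < 3486784401? YES
  n = 82: C(82, 7) = 3801756816; 3801756816 < 3486784401? NO
  n = 83: C(83, 7) = 4151918628; 4151918628 < 3486784401? NO
The largest n with C(n, 7) < 3486784401 is n = 81 (where E[X] = 42928600/43046721 ≈ 0.997256). Hence R_3(7) > 81, i.e. R_3(7) ≥ 82.

Largest n = 81; hence R_3(7) > 81.


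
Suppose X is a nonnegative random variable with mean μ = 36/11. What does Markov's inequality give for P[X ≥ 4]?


μ = E[X] = 36/11, a = 4.
Markov: P[X ≥ 4] ≤ μ/a = (36/11)/4 = 9/11.
Numerically: ≈ 0.818.
(Since a = 4 > μ = 3.273, the bound 9/11 is < 1 and informative.)

P[X ≥ 4] ≤ 9/11 ≈ 0.818.


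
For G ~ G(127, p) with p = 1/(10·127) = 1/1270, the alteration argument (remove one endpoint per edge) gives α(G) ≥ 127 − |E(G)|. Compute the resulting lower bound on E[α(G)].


E[|E(G)|] = C(127, 2)·p = 8001 · (1/1270) = 63/10.
E[α(G)] ≥ n − E[|E(G)|] = 127 − 63/10 = 1207/10.
Numerically: ≈ 120.700.
(This is only a lower bound; the true E[α(G)] may be larger.)

E[α(G)] ≥ 1207/10 ≈ 120.700.


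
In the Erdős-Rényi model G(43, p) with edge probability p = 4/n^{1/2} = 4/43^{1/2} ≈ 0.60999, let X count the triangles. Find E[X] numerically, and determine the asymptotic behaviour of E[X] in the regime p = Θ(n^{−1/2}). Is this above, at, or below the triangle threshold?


Number of potential triangles: C(43, 3) = 12341.
Each occurs with probability p³ ≈ (0.60999)³ ≈ 2.2697462e-01.
By linearity: E[X] = C(43, 3)·p³ ≈ 12341 · 2.2697462e-01 ≈ 2801.09374.
Since α = 1/2 < 1, p = c/n^{1/2} ≫ 1/n is above the triangle threshold p ~ 1/n. Asymptotically E[X] ~ (c³/6)·n^{3(1−α)} = (4³/6)·n^{1.5} → ∞; triangles are abundant w.h.p.

E[X] ≈ 2801.09374; in regime p = Θ(1/n^{1/2}) E[X] diverges (above the triangle threshold p ~ 1/n).


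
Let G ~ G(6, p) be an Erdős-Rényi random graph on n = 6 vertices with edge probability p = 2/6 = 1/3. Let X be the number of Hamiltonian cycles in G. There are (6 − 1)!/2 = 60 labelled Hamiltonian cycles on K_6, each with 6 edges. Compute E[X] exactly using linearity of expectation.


K_6 has (6 − 1)!/2 = 60 labelled Hamiltonian cycles.
For each such Hamiltonian cycle H, let X_H = 1 if all 6 edges of H are present in G. Then P[X_H = 1] = p^{6} = (1/3)^{6} = 1/729.
By linearity: E[X] = Σ_H E[X_H] = 60 · p^{6} = 60 · 1/729 = 20/243.
Numerically: E[X] ≈ 0.0823045.

E[X] = 60 · (1/3)^{6} = 20/243 ≈ 0.0823045.


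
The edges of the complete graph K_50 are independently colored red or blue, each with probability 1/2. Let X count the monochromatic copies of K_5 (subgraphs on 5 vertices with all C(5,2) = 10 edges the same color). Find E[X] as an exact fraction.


Let X = Σ_S X_S over the C(50, 5) = 2118760 subsets S of size 5, where X_S = 1 if the K_5 on S is monochromatic.
For a fixed S, the K_5 on S has C(5, 2) = 10 edges. P[all 10 edges red] = (1/2)^10, and likewise for blue, so P[monochromatic] = 2·(1/2)^10 = 2^{1 − 10} = 1/512.
By linearity of expectation: E[X] = C(50, 5) · 2^{1 − 10} = 2118760 · 1/512 = 264845/64.
Numerically: E[X] ≈ 4138.2031.

E[X] = C(50,5)·2^(1−C(5,2)) = 264845/64 ≈ 4138.2031.


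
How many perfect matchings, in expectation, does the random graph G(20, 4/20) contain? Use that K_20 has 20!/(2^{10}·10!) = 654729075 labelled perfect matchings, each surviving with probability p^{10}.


K_20 has 20!/(2^{10}·10!) = 654729075 labelled perfect matchings.
For each such perfect matching H, let X_H = 1 if all 10 edges of H are present in G. Then P[X_H = 1] = p^{10} = (1/5)^{10} = 1/9765625.
Summing the indicators: E[X] = Σ_H E[X_H] = 654729075 · p^{10} = 654729075 · 1/9765625 = 26189163/390625.
Numerically: E[X] ≈ 67.0443.

E[X] = 654729075 · (1/5)^{10} = 26189163/390625 ≈ 67.0443.


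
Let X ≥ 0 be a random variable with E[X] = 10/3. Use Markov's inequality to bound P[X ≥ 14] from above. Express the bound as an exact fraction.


μ = E[X] = 10/3, a = 14.
Markov: P[X ≥ 14] ≤ μ/a = (10/3)/14 = 5/21.
Numerically: ≈ 0.238095.
(Since a = 14 > μ = 3.333333, the bound 5/21 is < 1 and informative.)

P[X ≥ 14] ≤ 5/21 ≈ 0.238095.


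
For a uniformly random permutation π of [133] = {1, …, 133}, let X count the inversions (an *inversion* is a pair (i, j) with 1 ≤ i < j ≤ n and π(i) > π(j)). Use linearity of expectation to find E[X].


Write X = Σ X_I over the C(133, 2) = 8778 pairs i < j, with X_I the indicator of one inversion.
There are 8778 indicators.
For each fixed pair i < j, the values π(i) and π(j) are two distinct elements of {1, …, 133} in uniformly random order; by symmetry P[π(i) > π(j)] = 1/2.
By linearity: E[X] = 8778 · (1/2) = C(133, 2) · (1/2) = 8778/2 = 4389 ≈ 4389.00000.

E[X] = 4389 = 4389.00000.


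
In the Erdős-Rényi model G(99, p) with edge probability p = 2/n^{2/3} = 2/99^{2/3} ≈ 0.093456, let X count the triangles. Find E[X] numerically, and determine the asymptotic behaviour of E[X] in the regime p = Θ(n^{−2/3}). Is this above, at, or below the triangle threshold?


Number of potential triangles: C(99, 3) = 156849.
Each occurs with probability p³ ≈ (0.093456)³ ≈ 8.1624324e-04.
By linearity: E[X] = C(99, 3)·p³ ≈ 156849 · 8.1624324e-04 ≈ 128.02694.
Since α = 2/3 < 1, p = c/n^{2/3} ≫ 1/n is above the triangle threshold p ~ 1/n. Asymptotically E[X] ~ (c³/6)·n^{3(1−α)} = (2³/6)·n^{1} → ∞; triangles are abundant w.h.p.

E[X] ≈ 128.02694; in regime p = Θ(1/n^{2/3}) E[X] diverges (above the triangle threshold p ~ 1/n).


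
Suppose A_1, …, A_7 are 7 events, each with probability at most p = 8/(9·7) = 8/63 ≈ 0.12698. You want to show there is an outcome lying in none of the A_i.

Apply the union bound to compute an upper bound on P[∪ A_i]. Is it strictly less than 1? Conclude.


Union bound: P[∪_{i=1}^{7} A_i] ≤ Σ_i P[A_i] ≤ 7·p = 7·(8/63) = 8/9.
Numerically: 8/9 ≈ 0.88889.
Is 8/9 < 1? YES.
Since P[∪ A_i] ≤ 8/9 < 1, the complement has P[∩ A_i^c] ≥ 1 − 8/9 = 1/9 > 0, so some outcome avoids every A_i.

7·p = 8/9 ≈ 0.88889; existence CERTIFIED by the union bound.


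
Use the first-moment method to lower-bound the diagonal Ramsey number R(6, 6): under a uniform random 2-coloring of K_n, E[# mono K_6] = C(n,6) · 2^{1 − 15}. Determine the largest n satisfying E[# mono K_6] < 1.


We need C(n, 6) · 2^{1 − 15} < 1, i.e. C(n, 6) < 2^{15 − 1} = 16384.
Check values of n near the boundary:
  n = 14: C(14, 6) = 3003; 3003 < 16384? YES
  n = 15: C(15, 6) = 5005; 5005 < 16384? YES
  n = 16: C(16, 6) = 8008; 8008 < 16384? YES
  n = 17: C(17, 6) = 12376; 12376 < 16384? YES
  n = 18: C(18, 6) = 18564; 18564 < 16384? NO
  n = 19: C(19, 6) = 27132; 27132 < 16384? NO
  n = 20: C(20, 6) = 38760; 38760 < 16384? NO
The largest n with C(n, 6) < 16384 is n = 17 (where E[X] = 1547/2048 ≈ 0.755371). Hence R(6, 6) > 17, i.e. R(6, 6) ≥ 18.

Largest n = 17; hence R(6, 6) > 17.


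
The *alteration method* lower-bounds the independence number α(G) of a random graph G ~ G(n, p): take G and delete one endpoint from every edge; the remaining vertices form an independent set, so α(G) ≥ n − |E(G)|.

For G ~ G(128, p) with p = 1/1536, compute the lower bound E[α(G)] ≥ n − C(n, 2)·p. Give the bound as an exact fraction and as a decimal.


E[|E(G)|] = C(128, 2)·p = 8128 · (1/1536) = 127/24.
E[α(G)] ≥ n − E[|E(G)|] = 128 − 127/24 = 2945/24.
Numerically: ≈ 122.708.
(This is only a lower bound; the true E[α(G)] may be larger.)

E[α(G)] ≥ 2945/24 ≈ 122.708.


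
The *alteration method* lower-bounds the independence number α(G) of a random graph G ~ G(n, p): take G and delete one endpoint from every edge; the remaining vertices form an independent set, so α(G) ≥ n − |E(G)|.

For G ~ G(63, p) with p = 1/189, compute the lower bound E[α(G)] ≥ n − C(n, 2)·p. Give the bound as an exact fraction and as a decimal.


E[|E(G)|] = C(63, 2)·p = 1953 · (1/189) = 31/3.
E[α(G)] ≥ n − E[|E(G)|] = 63 − 31/3 = 158/3.
Numerically: ≈ 52.6667.
(This is only a lower bound; the true E[α(G)] may be larger.)

E[α(G)] ≥ 158/3 ≈ 52.6667.


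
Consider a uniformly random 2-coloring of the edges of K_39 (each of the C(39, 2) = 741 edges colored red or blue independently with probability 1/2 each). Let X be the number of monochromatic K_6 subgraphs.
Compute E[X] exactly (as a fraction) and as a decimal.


Let X = Σ_S X_S over the C(39, 6) = 3262623 subsets S of size 6, where X_S = 1 if the K_6 on S is monochromatic.
For a fixed S, the K_6 on S has C(6, 2) = 15 edges. P[all 15 edges red] = (1/2)^15, and likewise for blue, so P[monochromatic] = 2·(1/2)^15 = 2^{1 − 15} = 1/16384.
By linearity: E[X] = C(39, 6) · 2^{1 − 15} = 3262623 · 1/16384 = 3262623/16384.
Numerically: E[X] ≈ 199.1347.

E[X] = C(39,6)·2^(1−C(6,2)) = 3262623/16384 ≈ 199.1347.


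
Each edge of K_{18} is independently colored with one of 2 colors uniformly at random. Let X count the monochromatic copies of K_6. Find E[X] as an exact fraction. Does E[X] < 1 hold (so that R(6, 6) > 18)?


E[X] = C(18, 6) · 2^{1 − 15} = 18564 · 2^{−14} = 18564/16384.
As a reduced fraction: E[X] = 4641/4096 ≈ 1.133.
Is E[X] < 1? NO.
Since E[X] ≥ 1, the first-moment bound is inconclusive at n = 18; it does NOT by itself certify R(6, 6) > 18.

E[X] = 4641/4096 ≈ 1.133; E[X] ≥ 1; first-moment method inconclusive here.


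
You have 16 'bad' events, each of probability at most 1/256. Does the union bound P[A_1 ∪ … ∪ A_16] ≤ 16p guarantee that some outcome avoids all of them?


Union bound: P[∪_{i=1}^{16} A_i] ≤ Σ_i P[A_i] ≤ 16·p = 16·(1/256) = 1/16.
Numerically: 1/16 ≈ 0.0625.
Is 1/16 < 1? YES.
Since P[∪ A_i] ≤ 1/16 < 1, the complement has P[∩ A_i^c] ≥ 1 − 1/16 = 15/16 > 0, so some outcome avoids every A_i.

16·p = 1/16 ≈ 0.0625; existence CERTIFIED by the union bound.


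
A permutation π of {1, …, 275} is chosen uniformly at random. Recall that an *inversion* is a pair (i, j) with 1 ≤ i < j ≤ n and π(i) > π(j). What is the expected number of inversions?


Write X = Σ X_I over the C(275, 2) = 37675 pairs i < j, with X_I the indicator of one inversion.
There are 37675 indicators.
For each fixed pair i < j, the values π(i) and π(j) are two distinct elements of {1, …, 275} in uniformly random order; by symmetry P[π(i) > π(j)] = 1/2.
By linearity: E[X] = 37675 · (1/2) = C(275, 2) · (1/2) = 37675/2 = 37675/2 ≈ 18837.500000.

E[X] = 37675/2 = 18837.500000.


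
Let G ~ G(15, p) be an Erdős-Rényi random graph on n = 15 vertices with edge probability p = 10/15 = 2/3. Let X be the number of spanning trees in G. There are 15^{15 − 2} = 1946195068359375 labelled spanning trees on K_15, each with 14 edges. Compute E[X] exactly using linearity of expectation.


K_15 has 15^{15 − 2} = 1946195068359375 labelled spanning trees.
For each such spanning tree H, let X_H = 1 if all 14 edges of H are present in G. Then P[X_H = 1] = p^{14} = (2/3)^{14} = 16384/4782969.
Summing the indicators: E[X] = Σ_H E[X_H] = 1946195068359375 · p^{14} = 1946195068359375 · 16384/4782969 = 20000000000000/3.
Numerically: E[X] ≈ 6.66667e+12.

E[X] = 1946195068359375 · (2/3)^{14} = 20000000000000/3 ≈ 6.66667e+12.


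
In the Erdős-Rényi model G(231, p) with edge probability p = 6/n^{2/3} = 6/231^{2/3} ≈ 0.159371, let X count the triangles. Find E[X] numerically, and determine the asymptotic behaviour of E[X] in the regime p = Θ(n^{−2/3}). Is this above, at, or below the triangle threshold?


Number of potential triangles: C(231, 3) = 2027795.
Each occurs with probability p³ ≈ (0.159371)³ ≈ 4.04790015e-03.
By linearity: E[X] = C(231, 3)·p³ ≈ 2027795 · 4.04790015e-03 ≈ 8208.311688.
Since α = 2/3 < 1, p = c/n^{2/3} ≫ 1/n is above the triangle threshold p ~ 1/n. Asymptotically E[X] ~ (c³/6)·n^{3(1−α)} = (6³/6)·n^{1} → ∞; triangles are abundant w.h.p.

E[X] ≈ 8208.311688; in regime p = Θ(1/n^{2/3}) E[X] diverges (above the triangle threshold p ~ 1/n).


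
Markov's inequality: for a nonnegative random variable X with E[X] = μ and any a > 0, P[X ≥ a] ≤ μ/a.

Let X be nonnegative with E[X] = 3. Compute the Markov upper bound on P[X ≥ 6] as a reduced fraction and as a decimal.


μ = E[X] = 3, a = 6.
Markov: P[X ≥ 6] ≤ μ/a = (3)/6 = 1/2.
Numerically: ≈ 0.500.
(Since a = 6 > μ = 3.000, the bound 1/2 is < 1 and informative.)

P[X ≥ 6] ≤ 1/2 ≈ 0.500.


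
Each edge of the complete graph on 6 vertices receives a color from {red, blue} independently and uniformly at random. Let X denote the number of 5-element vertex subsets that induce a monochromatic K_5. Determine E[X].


Let X = Σ_S X_S over the C(6, 5) = 6 subsets S of size 5, where X_S = 1 if the K_5 on S is monochromatic.
For a fixed S, the K_5 on S has C(5, 2) = 10 edges. P[all 10 edges red] = (1/2)^10, and likewise for blue, so P[monochromatic] = 2·(1/2)^10 = 2^{1 − 10} = 1/512.
Summing: E[X] = C(6, 5) · 2^{1 − 10} = 6 · 1/512 = 3/256.
Numerically: E[X] ≈ 0.0117.

E[X] = C(6,5)·2^(1−C(5,2)) = 3/256 ≈ 0.0117.


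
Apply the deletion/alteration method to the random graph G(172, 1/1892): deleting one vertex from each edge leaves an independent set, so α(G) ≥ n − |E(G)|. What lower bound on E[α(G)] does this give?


E[|E(G)|] = C(172, 2)·p = 14706 · (1/1892) = 171/22.
E[α(G)] ≥ n − E[|E(G)|] = 172 − 171/22 = 3613/22.
Numerically: ≈ 164.2273.
(This is only a lower bound; the true E[α(G)] may be larger.)

E[α(G)] ≥ 3613/22 ≈ 164.2273.


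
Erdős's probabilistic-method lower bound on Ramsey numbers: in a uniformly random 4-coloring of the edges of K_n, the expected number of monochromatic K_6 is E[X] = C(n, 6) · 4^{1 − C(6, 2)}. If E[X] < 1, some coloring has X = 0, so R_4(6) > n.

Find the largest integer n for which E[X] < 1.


We need C(n, 6) · 4^{1 − 15} < 1, i.e. C(n, 6) < 4^{15 − 1} = 268435456.
Check values of n near the boundary:
  n = 72: C(72, 6) = 156238908; 156238908 < 268435456? YES
  n = 73: C(73, 6) = 170230452; 170230452 < 268435456? YES
  n = 74: C(74, 6) = 185250786; 185250786 < 268435456? YES
  n = 75: C(75, 6) = 201359550; 201359550 < 268435456? YES
  n = 76: C(76, 6) = 218618940; 218618940 < 268435456? YES
  n = 77: C(77, 6) = 237093780; 237093780 < 268435456? YES
  n = 78: C(78, 6) = 256851595; 256851595 < 268435456? YES
  n = 79: C(79, 6) = 277962685; 277962685 < 268435456? NO
The largest n with C(n, 6) < 268435456 is n = 78 (where E[X] = 256851595/268435456 ≈ 0.956847). Hence R_4(6) > 78, i.e. R_4(6) ≥ 79.

Largest n = 78; hence R_4(6) > 78.


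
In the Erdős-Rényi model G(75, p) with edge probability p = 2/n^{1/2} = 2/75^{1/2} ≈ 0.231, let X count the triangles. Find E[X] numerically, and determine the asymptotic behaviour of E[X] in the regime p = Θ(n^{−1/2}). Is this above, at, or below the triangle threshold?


Number of potential triangles: C(75, 3) = 67525.
Each occurs with probability p³ ≈ (0.231)³ ≈ 1.23168e-02.
By linearity: E[X] = C(75, 3)·p³ ≈ 67525 · 1.23168e-02 ≈ 831.692.
Since α = 1/2 < 1, p = c/n^{1/2} ≫ 1/n is above the triangle threshold p ~ 1/n. Asymptotically E[X] ~ (c³/6)·n^{3(1−α)} = (2³/6)·n^{1.5} → ∞; triangles are abundant w.h.p.

E[X] ≈ 831.692; in regime p = Θ(1/n^{1/2}) E[X] diverges (above the triangle threshold p ~ 1/n).


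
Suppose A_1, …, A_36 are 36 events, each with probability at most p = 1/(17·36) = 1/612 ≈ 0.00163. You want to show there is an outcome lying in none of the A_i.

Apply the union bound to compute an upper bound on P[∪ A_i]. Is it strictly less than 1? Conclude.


Union bound: P[∪_{i=1}^{36} A_i] ≤ Σ_i P[A_i] ≤ 36·p = 36·(1/612) = 1/17.
Numerically: 1/17 ≈ 0.05882.
Is 1/17 < 1? YES.
Since P[∪ A_i] ≤ 1/17 < 1, the complement has P[∩ A_i^c] ≥ 1 − 1/17 = 16/17 > 0, so some outcome avoids every A_i.

36·p = 1/17 ≈ 0.05882; existence CERTIFIED by the union bound.


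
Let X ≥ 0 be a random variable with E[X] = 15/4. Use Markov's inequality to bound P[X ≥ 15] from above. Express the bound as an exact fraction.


μ = E[X] = 15/4, a = 15.
Markov: P[X ≥ 15] ≤ μ/a = (15/4)/15 = 1/4.
Numerically: ≈ 0.25000.
(Since a = 15 > μ = 3.75000, the bound 1/4 is < 1 and informative.)

P[X ≥ 15] ≤ 1/4 ≈ 0.25000.


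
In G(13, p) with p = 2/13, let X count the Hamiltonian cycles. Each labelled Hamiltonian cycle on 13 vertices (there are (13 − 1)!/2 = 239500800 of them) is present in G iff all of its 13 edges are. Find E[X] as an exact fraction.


K_13 has (13 − 1)!/2 = 239500800 labelled Hamiltonian cycles.
For each such Hamiltonian cycle H, let X_H = 1 if all 13 edges of H are present in G. Then P[X_H = 1] = p^{13} = (2/13)^{13} = 8192/302875106592253.
By linearity of expectation: E[X] = Σ_H E[X_H] = 239500800 · p^{13} = 239500800 · 8192/302875106592253 = 1961990553600/302875106592253.
Numerically: E[X] ≈ 0.00648.

E[X] = 239500800 · (2/13)^{13} = 1961990553600/302875106592253 ≈ 0.00648.


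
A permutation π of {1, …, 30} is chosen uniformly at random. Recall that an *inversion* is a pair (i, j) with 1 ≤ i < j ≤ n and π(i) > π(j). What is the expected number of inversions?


Write X = Σ X_I over the C(30, 2) = 435 pairs i < j, with X_I the indicator of one inversion.
There are 435 indicators.
For each fixed pair i < j, the values π(i) and π(j) are two distinct elements of {1, …, 30} in uniformly random order; by symmetry P[π(i) > π(j)] = 1/2.
By linearity: E[X] = 435 · (1/2) = C(30, 2) · (1/2) = 435/2 = 435/2 ≈ 217.500000.

E[X] = 435/2 = 217.500000.
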